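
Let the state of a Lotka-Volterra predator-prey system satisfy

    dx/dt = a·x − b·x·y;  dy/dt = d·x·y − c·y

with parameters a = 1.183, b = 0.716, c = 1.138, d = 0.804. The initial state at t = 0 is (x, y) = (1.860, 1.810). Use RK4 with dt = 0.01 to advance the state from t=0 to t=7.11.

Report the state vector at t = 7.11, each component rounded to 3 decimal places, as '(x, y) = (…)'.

(x, y) = (1.118, 1.994)

t=0.000: state=(1.860, 1.810)
step 1 (dt=0.01): k1=(-0.210, 0.647), k2=(-0.214, 0.647), k3=(-0.214, 0.647), k4=(-0.218, 0.646); state += dt/6·(k1+2k2+2k3+k4)
t=0.010: state=(1.858, 1.816)
t=0.020: state=(1.856, 1.823)
t=0.030: state=(1.853, 1.829)
continuing one RK4 step at a time; state shown every 25 steps (Δt=0.25):
t=0.250: state=(1.783, 1.965)
t=0.500: state=(1.666, 2.092)
t=0.750: state=(1.527, 2.170)
t=1.000: state=(1.389, 2.189)
t=1.250: state=(1.265, 2.149)
t=1.500: state=(1.165, 2.063)
t=1.750: state=(1.094, 1.947)
t=2.000: state=(1.050, 1.817)
t=2.250: state=(1.031, 1.684)
t=2.500: state=(1.037, 1.559)
t=2.750: state=(1.065, 1.449)
t=3.000: state=(1.114, 1.356)
t=3.250: state=(1.183, 1.285)
t=3.500: state=(1.269, 1.237)
t=3.750: state=(1.371, 1.213)
t=4.000: state=(1.483, 1.216)
t=4.250: state=(1.600, 1.247)
t=4.500: state=(1.711, 1.309)
t=4.750: state=(1.806, 1.403)
t=5.000: state=(1.868, 1.528)
t=5.250: state=(1.885, 1.677)
t=5.500: state=(1.850, 1.839)
t=5.750: state=(1.764, 1.991)
t=6.000: state=(1.642, 2.110)
t=6.250: state=(1.502, 2.178)
t=6.500: state=(1.365, 2.186)
t=6.750: state=(1.245, 2.137)
t=7.000: state=(1.151, 2.045)
t=7.110: state=(1.118, 1.994)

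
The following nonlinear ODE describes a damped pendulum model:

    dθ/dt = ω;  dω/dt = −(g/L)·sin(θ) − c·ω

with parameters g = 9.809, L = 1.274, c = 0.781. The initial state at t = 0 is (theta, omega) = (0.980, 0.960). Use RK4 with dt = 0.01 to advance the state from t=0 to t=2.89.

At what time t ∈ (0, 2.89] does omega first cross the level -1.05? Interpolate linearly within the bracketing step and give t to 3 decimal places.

t=0.000: state=(0.980, 0.960)
step 1 (dt=0.01): k1=(0.960, -7.144), k2=(0.924, -7.137), k3=(0.924, -7.136), k4=(0.889, -7.128); state += dt/6·(k1+2k2+2k3+k4)
t=0.010: state=(0.989, 0.889)
t=0.020: state=(0.998, 0.817)
t=0.030: state=(1.006, 0.746)
continuing one RK4 step at a time; state shown every 10 steps (Δt=0.1):
t=0.100: state=(1.041, 0.258)
t=0.200: state=(1.033, -0.401)
t=0.300: state=(0.963, -0.995)
t=0.310: state=(0.952, -1.050)
next step: t=0.320: state=(0.942, -1.104) — omega has crossed -1.05
linear interpolation between t=0.310 (-1.04970) and t=0.320 (-1.10379) → t≈0.310

t = 0.310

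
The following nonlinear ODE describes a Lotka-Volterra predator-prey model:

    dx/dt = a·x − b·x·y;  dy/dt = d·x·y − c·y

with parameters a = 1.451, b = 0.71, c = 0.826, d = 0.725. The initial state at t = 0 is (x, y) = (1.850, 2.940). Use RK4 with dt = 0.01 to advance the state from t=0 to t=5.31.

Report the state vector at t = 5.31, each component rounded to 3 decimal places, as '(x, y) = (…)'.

t=0.000: state=(1.850, 2.940)
step 1 (dt=0.01): k1=(-1.177, 1.515), k2=(-1.184, 1.506), k3=(-1.183, 1.506), k4=(-1.189, 1.497); state += dt/6·(k1+2k2+2k3+k4)
t=0.010: state=(1.838, 2.955)
t=0.020: state=(1.826, 2.970)
t=0.030: state=(1.814, 2.985)
continuing one RK4 step at a time; state shown every 20 steps (Δt=0.2):
t=0.200: state=(1.597, 3.201)
t=0.400: state=(1.338, 3.357)
t=0.600: state=(1.106, 3.396)
t=0.800: state=(0.916, 3.331)
t=1.000: state=(0.770, 3.190)
t=1.200: state=(0.663, 2.999)
t=1.400: state=(0.588, 2.783)
t=1.600: state=(0.538, 2.559)
t=1.800: state=(0.508, 2.340)
t=2.000: state=(0.494, 2.132)
t=2.200: state=(0.495, 1.942)
t=2.400: state=(0.508, 1.770)
t=2.600: state=(0.534, 1.618)
t=2.800: state=(0.573, 1.486)
t=3.000: state=(0.625, 1.374)
t=3.200: state=(0.692, 1.281)
t=3.400: state=(0.776, 1.208)
t=3.600: state=(0.877, 1.154)
t=3.800: state=(0.998, 1.120)
t=4.000: state=(1.139, 1.109)
t=4.200: state=(1.300, 1.121)
t=4.400: state=(1.478, 1.163)
t=4.600: state=(1.667, 1.238)
t=4.800: state=(1.855, 1.355)
t=5.000: state=(2.022, 1.522)
t=5.200: state=(2.145, 1.746)
t=5.310: state=(2.183, 1.895)

(x, y) = (2.183, 1.895)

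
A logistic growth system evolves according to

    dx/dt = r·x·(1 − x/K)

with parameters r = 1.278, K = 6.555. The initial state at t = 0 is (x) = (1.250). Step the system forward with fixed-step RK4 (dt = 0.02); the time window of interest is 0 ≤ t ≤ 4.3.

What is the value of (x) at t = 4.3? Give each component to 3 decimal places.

(x) = (6.443)

t=0.000: state=(1.250)
step 1 (dt=0.02): k1=(1.293), k2=(1.303), k3=(1.303), k4=(1.313); state += dt/6·(k1+2k2+2k3+k4)
t=0.020: state=(1.276)
t=0.040: state=(1.303)
t=0.060: state=(1.329)
continuing one RK4 step at a time; state shown every 10 steps (Δt=0.2):
t=0.200: state=(1.529)
t=0.400: state=(1.849)
t=0.600: state=(2.206)
t=0.800: state=(2.594)
t=1.000: state=(3.004)
t=1.200: state=(3.422)
t=1.400: state=(3.835)
t=1.600: state=(4.231)
t=1.800: state=(4.599)
t=2.000: state=(4.931)
t=2.200: state=(5.223)
t=2.400: state=(5.474)
t=2.600: state=(5.685)
t=2.800: state=(5.861)
t=3.000: state=(6.004)
t=3.200: state=(6.120)
t=3.400: state=(6.213)
t=3.600: state=(6.287)
t=3.800: state=(6.346)
t=4.000: state=(6.392)
t=4.200: state=(6.428)
t=4.300: state=(6.443)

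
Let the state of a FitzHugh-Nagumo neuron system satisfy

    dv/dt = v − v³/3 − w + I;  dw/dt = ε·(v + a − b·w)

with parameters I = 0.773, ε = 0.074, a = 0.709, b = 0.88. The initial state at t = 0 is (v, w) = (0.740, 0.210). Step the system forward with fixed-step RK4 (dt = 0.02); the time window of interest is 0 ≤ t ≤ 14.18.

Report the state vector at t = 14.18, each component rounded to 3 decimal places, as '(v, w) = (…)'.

(v, w) = (1.004, 1.553)

t=0.000: state=(0.740, 0.210)
step 1 (dt=0.02): k1=(1.168, 0.094), k2=(1.172, 0.094), k3=(1.172, 0.094), k4=(1.176, 0.095); state += dt/6·(k1+2k2+2k3+k4)
t=0.020: state=(0.763, 0.212)
t=0.040: state=(0.787, 0.214)
t=0.060: state=(0.811, 0.216)
continuing one RK4 step at a time; state shown every 25 steps (Δt=0.5):
t=0.500: state=(1.326, 0.267)
t=1.000: state=(1.710, 0.340)
t=1.500: state=(1.843, 0.421)
t=2.000: state=(1.861, 0.500)
t=2.500: state=(1.843, 0.578)
t=3.000: state=(1.816, 0.652)
t=3.500: state=(1.786, 0.722)
t=4.000: state=(1.755, 0.789)
t=4.500: state=(1.723, 0.853)
t=5.000: state=(1.692, 0.914)
t=5.500: state=(1.660, 0.971)
t=6.000: state=(1.628, 1.026)
t=6.500: state=(1.596, 1.077)
t=7.000: state=(1.564, 1.126)
t=7.500: state=(1.532, 1.172)
t=8.000: state=(1.499, 1.216)
t=8.500: state=(1.465, 1.257)
t=9.000: state=(1.432, 1.295)
t=9.500: state=(1.397, 1.331)
t=10.000: state=(1.362, 1.364)
t=10.500: state=(1.326, 1.395)
t=11.000: state=(1.289, 1.424)
t=11.500: state=(1.250, 1.450)
t=12.000: state=(1.210, 1.474)
t=12.500: state=(1.168, 1.496)
t=13.000: state=(1.124, 1.516)
t=13.500: state=(1.076, 1.533)
t=14.000: state=(1.024, 1.548)
t=14.180: state=(1.004, 1.553)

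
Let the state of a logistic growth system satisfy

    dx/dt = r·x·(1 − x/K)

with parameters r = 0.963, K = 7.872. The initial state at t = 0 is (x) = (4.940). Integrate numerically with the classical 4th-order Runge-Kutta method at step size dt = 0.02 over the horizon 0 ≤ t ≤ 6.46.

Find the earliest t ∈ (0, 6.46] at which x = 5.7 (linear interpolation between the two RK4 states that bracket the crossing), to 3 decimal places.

t=0.000: state=(4.940)
step 1 (dt=0.02): k1=(1.772), k2=(1.767), k3=(1.767), k4=(1.763); state += dt/6·(k1+2k2+2k3+k4)
t=0.020: state=(4.975)
t=0.040: state=(5.011)
t=0.060: state=(5.046)
t=0.460: state=(5.700)
next step: t=0.480: state=(5.730) — x has crossed 5.7
linear interpolation between t=0.460 (5.69975) and t=0.480 (5.72991) → t≈0.460

t = 0.460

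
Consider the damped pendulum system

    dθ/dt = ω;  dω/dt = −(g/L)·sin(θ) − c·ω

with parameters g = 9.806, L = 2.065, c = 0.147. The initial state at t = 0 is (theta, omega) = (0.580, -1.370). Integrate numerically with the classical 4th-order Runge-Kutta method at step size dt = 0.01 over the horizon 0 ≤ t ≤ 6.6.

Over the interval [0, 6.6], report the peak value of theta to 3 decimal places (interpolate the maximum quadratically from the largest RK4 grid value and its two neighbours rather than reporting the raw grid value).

t=0.000: state=(0.580, -1.370)
step 1 (dt=0.01): k1=(-1.370, -2.401), k2=(-1.382, -2.372), k3=(-1.382, -2.372), k4=(-1.394, -2.342); state += dt/6·(k1+2k2+2k3+k4)
t=0.010: state=(0.566, -1.394)
t=0.020: state=(0.552, -1.417)
t=0.030: state=(0.538, -1.439)
continuing one RK4 step at a time; state shown every 25 steps (Δt=0.25):
t=0.250: state=(0.180, -1.757)
t=0.500: state=(-0.256, -1.645)
t=0.750: state=(-0.605, -1.088)
t=1.000: state=(-0.780, -0.290)
t=1.250: state=(-0.748, 0.541)
t=1.500: state=(-0.522, 1.224)
t=1.750: state=(-0.163, 1.576)
t=2.000: state=(0.228, 1.478)
t=2.250: state=(0.542, 0.977)
t=2.500: state=(0.698, 0.250)
t=2.750: state=(0.664, -0.507)
t=3.000: state=(0.456, -1.119)
t=3.250: state=(0.131, -1.420)
t=3.500: state=(-0.219, -1.314)
t=3.750: state=(-0.496, -0.848)
t=4.000: state=(-0.627, -0.184)
t=4.250: state=(-0.586, 0.501)
t=4.500: state=(-0.389, 1.039)
t=4.750: state=(-0.091, 1.282)
t=5.000: state=(0.221, 1.156)
t=5.250: state=(0.460, 0.715)
t=5.500: state=(0.565, 0.105)
t=5.750: state=(0.512, -0.509)
t=6.000: state=(0.323, -0.972)
t=6.250: state=(0.050, -1.156)
t=6.500: state=(-0.227, -1.007)
t=6.600: state=(-0.321, -0.864)
largest grid value and its neighbours: theta(2.570)=0.70765, theta(2.580)=0.70783, theta(2.590)=0.70771
parabola through these three points peaks at t≈2.581 with theta≈0.70783

max theta = 0.708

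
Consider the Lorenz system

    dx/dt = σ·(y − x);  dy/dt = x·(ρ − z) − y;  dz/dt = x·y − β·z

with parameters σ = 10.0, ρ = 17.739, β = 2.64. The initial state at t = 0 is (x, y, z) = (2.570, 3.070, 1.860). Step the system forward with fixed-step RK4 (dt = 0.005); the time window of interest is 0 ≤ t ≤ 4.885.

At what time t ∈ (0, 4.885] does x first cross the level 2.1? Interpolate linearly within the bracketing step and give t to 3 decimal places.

t=0.000: state=(2.570, 3.070, 1.860)
step 1 (dt=0.005): k1=(5.000, 37.739, 2.979), k2=(5.818, 37.824, 3.242), k3=(5.800, 37.855, 3.247), k4=(6.603, 37.968, 3.518); state += dt/6·(k1+2k2+2k3+k4)
t=0.005: state=(2.599, 3.259, 1.876)
t=0.010: state=(2.636, 3.450, 1.895)
t=0.015: state=(2.680, 3.643, 1.917)
continuing one RK4 step at a time; state shown every 40 steps (Δt=0.2):
t=0.200: state=(8.891, 14.348, 8.947)
t=0.400: state=(9.874, 2.978, 27.170)
t=0.525: state=(2.291, -1.683, 19.559)
next step: t=0.530: state=(2.097, -1.693, 19.284) — x has crossed 2.1
linear interpolation between t=0.525 (2.29055) and t=0.530 (2.09650) → t≈0.530

t = 0.530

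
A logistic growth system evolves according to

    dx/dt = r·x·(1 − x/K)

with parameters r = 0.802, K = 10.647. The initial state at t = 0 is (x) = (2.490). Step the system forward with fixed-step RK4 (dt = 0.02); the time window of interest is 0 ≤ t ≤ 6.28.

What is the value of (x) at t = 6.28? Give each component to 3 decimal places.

t=0.000: state=(2.490)
step 1 (dt=0.02): k1=(1.530), k2=(1.536), k3=(1.536), k4=(1.543); state += dt/6·(k1+2k2+2k3+k4)
t=0.020: state=(2.521)
t=0.040: state=(2.552)
t=0.060: state=(2.583)
continuing one RK4 step at a time; state shown every 25 steps (Δt=0.5):
t=0.500: state=(3.334)
t=1.000: state=(4.312)
t=1.500: state=(5.367)
t=2.000: state=(6.419)
t=2.500: state=(7.388)
t=3.000: state=(8.219)
t=3.500: state=(8.889)
t=4.000: state=(9.402)
t=4.500: state=(9.779)
t=5.000: state=(10.050)
t=5.500: state=(10.240)
t=6.000: state=(10.371)
t=6.280: state=(10.425)

(x) = (10.425)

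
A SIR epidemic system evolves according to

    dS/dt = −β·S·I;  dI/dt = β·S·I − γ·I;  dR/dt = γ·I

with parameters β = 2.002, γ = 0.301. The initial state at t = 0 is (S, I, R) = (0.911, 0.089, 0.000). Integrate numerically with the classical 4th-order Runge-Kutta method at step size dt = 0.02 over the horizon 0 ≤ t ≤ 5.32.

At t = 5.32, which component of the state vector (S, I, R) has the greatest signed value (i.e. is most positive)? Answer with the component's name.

t=0.000: state=(0.911, 0.089, 0.000)
step 1 (dt=0.02): k1=(-0.162, 0.136, 0.027), k2=(-0.164, 0.137, 0.027), k3=(-0.165, 0.137, 0.027), k4=(-0.167, 0.139, 0.028); state += dt/6·(k1+2k2+2k3+k4)
t=0.020: state=(0.908, 0.092, 0.001)
t=0.040: state=(0.904, 0.095, 0.001)
t=0.060: state=(0.901, 0.097, 0.002)
continuing one RK4 step at a time; state shown every 10 steps (Δt=0.2):
t=0.200: state=(0.874, 0.120, 0.006)
t=0.400: state=(0.827, 0.159, 0.015)
t=0.600: state=(0.769, 0.206, 0.026)
t=0.800: state=(0.701, 0.260, 0.039)
t=1.000: state=(0.624, 0.319, 0.057)
t=1.200: state=(0.542, 0.380, 0.078)
t=1.400: state=(0.461, 0.437, 0.103)
t=1.600: state=(0.383, 0.487, 0.130)
t=1.800: state=(0.312, 0.527, 0.161)
t=2.000: state=(0.251, 0.555, 0.194)
t=2.200: state=(0.201, 0.572, 0.228)
t=2.400: state=(0.159, 0.579, 0.262)
t=2.600: state=(0.126, 0.577, 0.297)
t=2.800: state=(0.100, 0.568, 0.332)
t=3.000: state=(0.080, 0.554, 0.365)
t=3.200: state=(0.064, 0.537, 0.398)
t=3.400: state=(0.052, 0.518, 0.430)
t=3.600: state=(0.043, 0.497, 0.461)
t=3.800: state=(0.035, 0.475, 0.490)
t=4.000: state=(0.029, 0.453, 0.518)
t=4.200: state=(0.024, 0.431, 0.544)
t=4.400: state=(0.021, 0.410, 0.570)
t=4.600: state=(0.018, 0.389, 0.594)
t=4.800: state=(0.015, 0.368, 0.616)
t=5.000: state=(0.013, 0.349, 0.638)
t=5.200: state=(0.011, 0.330, 0.659)
t=5.320: state=(0.011, 0.319, 0.670)
compare at T: S=0.011, I=0.319, R=0.670

largest component: R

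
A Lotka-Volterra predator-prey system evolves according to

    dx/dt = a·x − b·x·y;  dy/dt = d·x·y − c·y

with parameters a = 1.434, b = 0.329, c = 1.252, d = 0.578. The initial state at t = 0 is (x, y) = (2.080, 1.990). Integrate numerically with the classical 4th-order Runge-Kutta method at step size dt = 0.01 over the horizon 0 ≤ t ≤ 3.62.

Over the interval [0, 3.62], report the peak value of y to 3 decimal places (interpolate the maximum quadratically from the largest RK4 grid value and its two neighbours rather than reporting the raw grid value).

t=0.000: state=(2.080, 1.990)
step 1 (dt=0.01): k1=(1.621, -0.099), k2=(1.628, -0.090), k3=(1.628, -0.090), k4=(1.634, -0.080); state += dt/6·(k1+2k2+2k3+k4)
t=0.010: state=(2.096, 1.989)
t=0.020: state=(2.113, 1.988)
t=0.030: state=(2.129, 1.988)
continuing one RK4 step at a time; state shown every 20 steps (Δt=0.2):
t=0.200: state=(2.430, 2.010)
t=0.400: state=(2.828, 2.119)
t=0.600: state=(3.255, 2.345)
t=0.800: state=(3.674, 2.725)
t=1.000: state=(4.017, 3.313)
t=1.200: state=(4.192, 4.154)
t=1.400: state=(4.105, 5.239)
t=1.600: state=(3.725, 6.429)
t=1.800: state=(3.137, 7.451)
t=2.000: state=(2.504, 8.034)
t=2.200: state=(1.957, 8.084)
t=2.400: state=(1.548, 7.696)
t=2.600: state=(1.269, 7.043)
t=2.800: state=(1.090, 6.279)
t=3.000: state=(0.986, 5.508)
t=3.200: state=(0.936, 4.789)
t=3.400: state=(0.930, 4.151)
t=3.600: state=(0.960, 3.604)
t=3.620: state=(0.965, 3.554)
largest grid value and its neighbours: y(2.110)=8.12440, y(2.120)=8.12476, y(2.130)=8.12387
parabola through these three points peaks at t≈2.118 with y≈8.12479

max y = 8.125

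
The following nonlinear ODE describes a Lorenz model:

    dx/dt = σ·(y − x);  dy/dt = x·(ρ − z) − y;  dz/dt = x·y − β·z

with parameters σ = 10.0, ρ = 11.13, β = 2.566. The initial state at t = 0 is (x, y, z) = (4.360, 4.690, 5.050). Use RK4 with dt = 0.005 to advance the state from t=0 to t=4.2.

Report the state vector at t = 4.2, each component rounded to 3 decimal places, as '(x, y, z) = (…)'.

t=0.000: state=(4.360, 4.690, 5.050)
step 1 (dt=0.005): k1=(3.300, 21.819, 7.490), k2=(3.763, 21.733, 7.719), k3=(3.749, 21.737, 7.722), k4=(4.199, 21.655, 7.955); state += dt/6·(k1+2k2+2k3+k4)
t=0.005: state=(4.379, 4.799, 5.089)
t=0.010: state=(4.402, 4.907, 5.130)
t=0.015: state=(4.429, 5.014, 5.173)
continuing one RK4 step at a time; state shown every 40 steps (Δt=0.2):
t=0.200: state=(6.791, 8.109, 9.002)
t=0.400: state=(6.881, 5.531, 13.689)
t=0.600: state=(3.888, 2.821, 11.307)
t=0.800: state=(3.051, 3.177, 8.217)
t=1.000: state=(4.078, 4.930, 7.144)
t=1.200: state=(6.036, 6.906, 9.239)
t=1.400: state=(6.394, 5.782, 12.232)
t=1.600: state=(4.621, 3.822, 11.262)
t=1.800: state=(3.848, 3.871, 9.099)
t=2.000: state=(4.520, 5.102, 8.345)
t=2.200: state=(5.748, 6.232, 9.744)
t=2.400: state=(5.878, 5.507, 11.428)
t=2.600: state=(4.826, 4.335, 10.849)
t=2.800: state=(4.343, 4.369, 9.475)
t=3.000: state=(4.816, 5.204, 9.079)
t=3.200: state=(5.554, 5.800, 10.034)
t=3.400: state=(5.541, 5.295, 10.944)
t=3.600: state=(4.906, 4.620, 10.529)
t=3.800: state=(4.645, 4.684, 9.686)
t=4.000: state=(4.980, 5.230, 9.524)
t=4.200: state=(5.406, 5.523, 10.158)

(x, y, z) = (5.406, 5.523, 10.158)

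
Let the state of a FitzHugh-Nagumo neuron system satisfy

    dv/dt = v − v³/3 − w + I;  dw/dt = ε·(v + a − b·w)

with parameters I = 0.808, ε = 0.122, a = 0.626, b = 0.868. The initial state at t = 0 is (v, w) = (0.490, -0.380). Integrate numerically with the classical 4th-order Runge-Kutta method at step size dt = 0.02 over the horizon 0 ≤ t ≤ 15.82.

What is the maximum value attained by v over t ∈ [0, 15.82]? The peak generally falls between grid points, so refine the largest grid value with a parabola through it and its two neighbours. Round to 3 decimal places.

t=0.000: state=(0.490, -0.380)
step 1 (dt=0.02): k1=(1.639, 0.176), k2=(1.649, 0.178), k3=(1.649, 0.178), k4=(1.660, 0.180); state += dt/6·(k1+2k2+2k3+k4)
t=0.020: state=(0.523, -0.376)
t=0.040: state=(0.556, -0.373)
t=0.060: state=(0.590, -0.369)
continuing one RK4 step at a time; state shown every 50 steps (Δt=1):
t=1.000: state=(1.896, -0.117)
t=2.000: state=(2.004, 0.198)
t=3.000: state=(1.915, 0.478)
t=4.000: state=(1.819, 0.718)
t=5.000: state=(1.722, 0.923)
t=6.000: state=(1.626, 1.097)
t=7.000: state=(1.530, 1.242)
t=8.000: state=(1.432, 1.361)
t=9.000: state=(1.331, 1.456)
t=10.000: state=(1.225, 1.530)
t=11.000: state=(1.110, 1.584)
t=12.000: state=(0.978, 1.618)
t=13.000: state=(0.814, 1.632)
t=14.000: state=(0.577, 1.622)
t=15.000: state=(0.145, 1.576)
t=15.820: state=(-0.594, 1.487)
largest grid value and its neighbours: v(1.600)=2.01990, v(1.620)=2.01995, v(1.640)=2.01988
parabola through these three points peaks at t≈1.618 with v≈2.01995

max v = 2.020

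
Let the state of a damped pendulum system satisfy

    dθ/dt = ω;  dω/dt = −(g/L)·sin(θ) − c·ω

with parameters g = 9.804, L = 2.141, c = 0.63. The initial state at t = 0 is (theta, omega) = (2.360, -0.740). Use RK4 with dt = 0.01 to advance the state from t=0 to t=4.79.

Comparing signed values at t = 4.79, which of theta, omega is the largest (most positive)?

t=0.000: state=(2.360, -0.740)
step 1 (dt=0.01): k1=(-0.740, -2.759), k2=(-0.754, -2.763), k3=(-0.754, -2.763), k4=(-0.768, -2.766); state += dt/6·(k1+2k2+2k3+k4)
t=0.010: state=(2.352, -0.768)
t=0.020: state=(2.345, -0.795)
t=0.030: state=(2.337, -0.823)
continuing one RK4 step at a time; state shown every 20 steps (Δt=0.2):
t=0.200: state=(2.156, -1.312)
t=0.400: state=(1.831, -1.936)
t=0.600: state=(1.381, -2.559)
t=0.800: state=(0.819, -3.014)
t=1.000: state=(0.203, -3.067)
t=1.200: state=(-0.374, -2.619)
t=1.400: state=(-0.821, -1.816)
t=1.600: state=(-1.093, -0.891)
t=1.800: state=(-1.180, 0.000)
t=2.000: state=(-1.100, 0.786)
t=2.200: state=(-0.876, 1.414)
t=2.400: state=(-0.549, 1.809)
t=2.600: state=(-0.174, 1.895)
t=2.800: state=(0.187, 1.658)
t=3.000: state=(0.473, 1.175)
t=3.200: state=(0.649, 0.570)
t=3.400: state=(0.701, -0.042)
t=3.600: state=(0.637, -0.576)
t=3.800: state=(0.480, -0.967)
t=4.000: state=(0.263, -1.165)
t=4.200: state=(0.028, -1.150)
t=4.400: state=(-0.184, -0.942)
t=4.600: state=(-0.340, -0.602)
t=4.790: state=(-0.419, -0.225)
compare at T: theta=-0.419, omega=-0.225

largest component: omega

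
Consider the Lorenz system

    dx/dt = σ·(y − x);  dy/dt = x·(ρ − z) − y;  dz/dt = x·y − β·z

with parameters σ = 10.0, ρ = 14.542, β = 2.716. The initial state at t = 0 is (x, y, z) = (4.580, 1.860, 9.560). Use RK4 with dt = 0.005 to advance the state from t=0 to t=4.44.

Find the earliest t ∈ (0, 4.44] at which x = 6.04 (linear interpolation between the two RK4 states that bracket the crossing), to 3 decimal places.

t=0.000: state=(4.580, 1.860, 9.560)
step 1 (dt=0.005): k1=(-27.200, 20.958, -17.446), k2=(-25.996, 20.763, -17.218), k3=(-26.031, 20.776, -17.216), k4=(-24.860, 20.588, -16.992); state += dt/6·(k1+2k2+2k3+k4)
t=0.005: state=(4.450, 1.964, 9.474)
t=0.010: state=(4.331, 2.066, 9.390)
t=0.015: state=(4.223, 2.166, 9.308)
continuing one RK4 step at a time; state shown every 40 steps (Δt=0.2):
t=0.200: state=(4.432, 5.846, 7.939)
t=0.290: state=(6.024, 8.070, 9.152)
next step: t=0.295: state=(6.127, 8.191, 9.274) — x has crossed 6.04
linear interpolation between t=0.290 (6.02401) and t=0.295 (6.12678) → t≈0.291

t = 0.291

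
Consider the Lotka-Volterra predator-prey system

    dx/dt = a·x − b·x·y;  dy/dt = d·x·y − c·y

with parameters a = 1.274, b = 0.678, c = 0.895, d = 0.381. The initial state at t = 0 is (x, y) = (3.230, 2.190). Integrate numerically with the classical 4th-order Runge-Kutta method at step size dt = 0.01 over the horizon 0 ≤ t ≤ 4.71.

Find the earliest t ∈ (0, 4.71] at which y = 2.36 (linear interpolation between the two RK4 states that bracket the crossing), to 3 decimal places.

t = 0.251

t=0.000: state=(3.230, 2.190)
step 1 (dt=0.01): k1=(-0.681, 0.735), k2=(-0.688, 0.733), k3=(-0.688, 0.733), k4=(-0.696, 0.732); state += dt/6·(k1+2k2+2k3+k4)
t=0.010: state=(3.223, 2.197)
t=0.020: state=(3.216, 2.205)
t=0.030: state=(3.209, 2.212)
continuing one RK4 step at a time; state shown every 20 steps (Δt=0.2):
t=0.200: state=(3.067, 2.328)
t=0.250: state=(3.019, 2.359)
next step: t=0.260: state=(3.009, 2.365) — y has crossed 2.36
linear interpolation between t=0.250 (2.35930) and t=0.260 (2.36529) → t≈0.251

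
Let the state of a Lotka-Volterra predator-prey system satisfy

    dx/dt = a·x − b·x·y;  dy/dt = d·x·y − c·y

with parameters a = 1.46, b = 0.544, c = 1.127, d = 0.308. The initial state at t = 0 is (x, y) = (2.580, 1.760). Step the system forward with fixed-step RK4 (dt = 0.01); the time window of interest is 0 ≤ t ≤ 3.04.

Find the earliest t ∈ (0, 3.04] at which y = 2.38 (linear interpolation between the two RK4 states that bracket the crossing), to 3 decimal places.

t = 1.675

t=0.000: state=(2.580, 1.760)
step 1 (dt=0.01): k1=(1.297, -0.585), k2=(1.304, -0.580), k3=(1.304, -0.580), k4=(1.311, -0.576); state += dt/6·(k1+2k2+2k3+k4)
t=0.010: state=(2.593, 1.754)
t=0.020: state=(2.606, 1.748)
t=0.030: state=(2.620, 1.743)
continuing one RK4 step at a time; state shown every 10 steps (Δt=0.1):
t=0.100: state=(2.717, 1.706)
t=0.200: state=(2.869, 1.661)
t=0.300: state=(3.036, 1.625)
t=0.400: state=(3.219, 1.599)
t=0.500: state=(3.416, 1.582)
t=0.600: state=(3.628, 1.575)
t=0.700: state=(3.853, 1.579)
t=0.800: state=(4.091, 1.594)
t=0.900: state=(4.337, 1.622)
t=1.000: state=(4.591, 1.663)
t=1.100: state=(4.846, 1.718)
t=1.200: state=(5.098, 1.789)
t=1.300: state=(5.340, 1.877)
t=1.400: state=(5.564, 1.983)
t=1.500: state=(5.761, 2.110)
t=1.600: state=(5.920, 2.257)
t=1.670: state=(6.004, 2.372)
next step: t=1.680: state=(6.014, 2.389) — y has crossed 2.38
linear interpolation between t=1.670 (2.37162) and t=1.680 (2.38885) → t≈1.675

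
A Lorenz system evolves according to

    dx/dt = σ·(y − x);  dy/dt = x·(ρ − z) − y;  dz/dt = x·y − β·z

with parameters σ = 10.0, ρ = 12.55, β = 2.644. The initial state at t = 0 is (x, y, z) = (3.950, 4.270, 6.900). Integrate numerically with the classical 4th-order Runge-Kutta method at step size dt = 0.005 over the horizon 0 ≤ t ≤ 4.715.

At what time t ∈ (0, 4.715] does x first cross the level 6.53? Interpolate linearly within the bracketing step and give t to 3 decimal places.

t = 0.213

t=0.000: state=(3.950, 4.270, 6.900)
step 1 (dt=0.005): k1=(3.200, 18.048, -1.377), k2=(3.571, 18.061, -1.155), k3=(3.562, 18.064, -1.153), k4=(3.925, 18.081, -0.927); state += dt/6·(k1+2k2+2k3+k4)
t=0.005: state=(3.968, 4.360, 6.894)
t=0.010: state=(3.989, 4.451, 6.891)
t=0.015: state=(4.014, 4.542, 6.890)
continuing one RK4 step at a time; state shown every 40 steps (Δt=0.2):
t=0.200: state=(6.333, 7.897, 9.115)
t=0.210: state=(6.489, 8.030, 9.381)
next step: t=0.215: state=(6.565, 8.090, 9.519) — x has crossed 6.53
linear interpolation between t=0.210 (6.48859) and t=0.215 (6.56525) → t≈0.213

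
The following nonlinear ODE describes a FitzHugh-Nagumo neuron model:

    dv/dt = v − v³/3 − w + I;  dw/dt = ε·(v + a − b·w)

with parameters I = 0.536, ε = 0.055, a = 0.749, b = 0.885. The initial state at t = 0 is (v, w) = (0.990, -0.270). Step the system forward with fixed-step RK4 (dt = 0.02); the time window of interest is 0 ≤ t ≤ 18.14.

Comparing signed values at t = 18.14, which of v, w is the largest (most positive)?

largest component: w

t=0.000: state=(0.990, -0.270)
step 1 (dt=0.02): k1=(1.473, 0.109), k2=(1.472, 0.110), k3=(1.472, 0.110), k4=(1.470, 0.110); state += dt/6·(k1+2k2+2k3+k4)
t=0.020: state=(1.019, -0.268)
t=0.040: state=(1.049, -0.266)
t=0.060: state=(1.078, -0.263)
continuing one RK4 step at a time; state shown every 50 steps (Δt=1):
t=1.000: state=(1.907, -0.133)
t=2.000: state=(1.961, 0.019)
t=3.000: state=(1.915, 0.162)
t=4.000: state=(1.863, 0.296)
t=5.000: state=(1.811, 0.421)
t=6.000: state=(1.758, 0.537)
t=7.000: state=(1.704, 0.644)
t=8.000: state=(1.650, 0.744)
t=9.000: state=(1.594, 0.836)
t=10.000: state=(1.537, 0.920)
t=11.000: state=(1.478, 0.998)
t=12.000: state=(1.416, 1.068)
t=13.000: state=(1.351, 1.132)
t=14.000: state=(1.281, 1.189)
t=15.000: state=(1.204, 1.240)
t=16.000: state=(1.117, 1.283)
t=17.000: state=(1.012, 1.320)
t=18.000: state=(0.876, 1.348)
t=18.140: state=(0.853, 1.351)
compare at T: v=0.853, w=1.351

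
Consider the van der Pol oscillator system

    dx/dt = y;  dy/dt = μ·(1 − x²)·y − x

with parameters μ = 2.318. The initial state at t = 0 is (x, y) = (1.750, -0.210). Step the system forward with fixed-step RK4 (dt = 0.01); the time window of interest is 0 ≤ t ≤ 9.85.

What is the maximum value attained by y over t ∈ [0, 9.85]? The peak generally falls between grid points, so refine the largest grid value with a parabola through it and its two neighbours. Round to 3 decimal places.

t=0.000: state=(1.750, -0.210)
step 1 (dt=0.01): k1=(-0.210, -0.746), k2=(-0.214, -0.729), k3=(-0.214, -0.729), k4=(-0.217, -0.713); state += dt/6·(k1+2k2+2k3+k4)
t=0.010: state=(1.748, -0.217)
t=0.020: state=(1.746, -0.224)
t=0.030: state=(1.743, -0.231)
continuing one RK4 step at a time; state shown every 50 steps (Δt=0.5):
t=0.500: state=(1.591, -0.388)
t=1.000: state=(1.368, -0.514)
t=1.500: state=(1.055, -0.780)
t=2.000: state=(0.493, -1.672)
t=2.500: state=(-0.993, -4.203)
t=3.000: state=(-2.018, -0.132)
t=3.500: state=(-1.932, 0.282)
t=4.000: state=(-1.777, 0.335)
t=4.500: state=(-1.595, 0.399)
t=5.000: state=(-1.369, 0.515)
t=5.500: state=(-1.056, 0.779)
t=6.000: state=(-0.495, 1.668)
t=6.500: state=(0.988, 4.205)
t=7.000: state=(2.018, 0.135)
t=7.500: state=(1.932, -0.282)
t=8.000: state=(1.778, -0.334)
t=8.500: state=(1.595, -0.399)
t=9.000: state=(1.370, -0.515)
t=9.500: state=(1.057, -0.778)
t=9.850: state=(0.714, -1.256)
largest grid value and its neighbours: y(6.480)=4.20339, y(6.490)=4.20814, y(6.500)=4.20470
parabola through these three points peaks at t≈6.491 with y≈4.20817

max y = 4.208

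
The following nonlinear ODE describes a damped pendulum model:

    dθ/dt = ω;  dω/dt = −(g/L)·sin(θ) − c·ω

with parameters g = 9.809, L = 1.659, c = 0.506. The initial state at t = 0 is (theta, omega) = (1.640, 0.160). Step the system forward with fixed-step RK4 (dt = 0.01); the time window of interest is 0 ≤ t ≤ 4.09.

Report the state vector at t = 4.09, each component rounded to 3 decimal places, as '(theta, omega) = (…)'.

t=0.000: state=(1.640, 0.160)
step 1 (dt=0.01): k1=(0.160, -5.979), k2=(0.130, -5.964), k3=(0.130, -5.964), k4=(0.100, -5.949); state += dt/6·(k1+2k2+2k3+k4)
t=0.010: state=(1.641, 0.100)
t=0.020: state=(1.642, 0.041)
t=0.030: state=(1.642, -0.018)
continuing one RK4 step at a time; state shown every 20 steps (Δt=0.2):
t=0.200: state=(1.556, -0.979)
t=0.400: state=(1.257, -1.992)
t=0.600: state=(0.776, -2.752)
t=0.800: state=(0.190, -3.002)
t=1.000: state=(-0.380, -2.594)
t=1.200: state=(-0.815, -1.700)
t=1.400: state=(-1.048, -0.622)
t=1.600: state=(-1.066, 0.426)
t=1.800: state=(-0.888, 1.325)
t=2.000: state=(-0.555, 1.943)
t=2.200: state=(-0.139, 2.135)
t=2.400: state=(0.267, 1.849)
t=2.600: state=(0.576, 1.199)
t=2.800: state=(0.736, 0.385)
t=3.000: state=(0.731, -0.416)
t=3.200: state=(0.579, -1.069)
t=3.400: state=(0.321, -1.458)
t=3.600: state=(0.019, -1.506)
t=3.800: state=(-0.258, -1.219)
t=4.000: state=(-0.453, -0.700)
t=4.090: state=(-0.504, -0.428)

(theta, omega) = (-0.504, -0.428)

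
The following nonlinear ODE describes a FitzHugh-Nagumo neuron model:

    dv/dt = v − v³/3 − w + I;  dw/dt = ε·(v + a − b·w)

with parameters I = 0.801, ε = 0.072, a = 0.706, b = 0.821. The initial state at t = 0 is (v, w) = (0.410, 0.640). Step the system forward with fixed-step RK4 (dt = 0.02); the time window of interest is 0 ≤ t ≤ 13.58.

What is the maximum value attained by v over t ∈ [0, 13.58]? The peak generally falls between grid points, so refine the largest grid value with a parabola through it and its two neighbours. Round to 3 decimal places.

max v = 1.675

t=0.000: state=(0.410, 0.640)
step 1 (dt=0.02): k1=(0.548, 0.043), k2=(0.552, 0.043), k3=(0.552, 0.043), k4=(0.556, 0.043); state += dt/6·(k1+2k2+2k3+k4)
t=0.020: state=(0.421, 0.641)
t=0.040: state=(0.432, 0.642)
t=0.060: state=(0.444, 0.643)
continuing one RK4 step at a time; state shown every 25 steps (Δt=0.5):
t=0.500: state=(0.734, 0.666)
t=1.000: state=(1.117, 0.705)
t=1.500: state=(1.436, 0.755)
t=2.000: state=(1.608, 0.813)
t=2.500: state=(1.668, 0.872)
t=3.000: state=(1.673, 0.931)
t=3.500: state=(1.656, 0.988)
t=4.000: state=(1.630, 1.043)
t=4.500: state=(1.601, 1.095)
t=5.000: state=(1.570, 1.144)
t=5.500: state=(1.538, 1.191)
t=6.000: state=(1.505, 1.235)
t=6.500: state=(1.472, 1.277)
t=7.000: state=(1.438, 1.317)
t=7.500: state=(1.403, 1.354)
t=8.000: state=(1.367, 1.389)
t=8.500: state=(1.331, 1.421)
t=9.000: state=(1.293, 1.451)
t=9.500: state=(1.253, 1.479)
t=10.000: state=(1.212, 1.505)
t=10.500: state=(1.168, 1.528)
t=11.000: state=(1.121, 1.549)
t=11.500: state=(1.070, 1.568)
t=12.000: state=(1.015, 1.585)
t=12.500: state=(0.953, 1.598)
t=13.000: state=(0.881, 1.609)
t=13.500: state=(0.795, 1.617)
t=13.580: state=(0.780, 1.618)
largest grid value and its neighbours: v(2.800)=1.67501, v(2.820)=1.67502, v(2.840)=1.67498
parabola through these three points peaks at t≈2.813 with v≈1.67502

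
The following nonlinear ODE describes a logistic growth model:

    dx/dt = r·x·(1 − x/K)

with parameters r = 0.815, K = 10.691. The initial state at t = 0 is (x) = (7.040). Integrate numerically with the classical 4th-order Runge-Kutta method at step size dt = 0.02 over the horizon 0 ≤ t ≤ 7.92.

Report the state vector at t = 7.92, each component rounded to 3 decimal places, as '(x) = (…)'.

(x) = (10.682)

t=0.000: state=(7.040)
step 1 (dt=0.02): k1=(1.959), k2=(1.954), k3=(1.954), k4=(1.949); state += dt/6·(k1+2k2+2k3+k4)
t=0.020: state=(7.079)
t=0.040: state=(7.118)
t=0.060: state=(7.157)
continuing one RK4 step at a time; state shown every 25 steps (Δt=0.5):
t=0.500: state=(7.948)
t=1.000: state=(8.695)
t=1.500: state=(9.275)
t=2.000: state=(9.705)
t=2.500: state=(10.014)
t=3.000: state=(10.231)
t=3.500: state=(10.380)
t=4.000: state=(10.482)
t=4.500: state=(10.551)
t=5.000: state=(10.598)
t=5.500: state=(10.629)
t=6.000: state=(10.649)
t=6.500: state=(10.663)
t=7.000: state=(10.673)
t=7.500: state=(10.679)
t=7.920: state=(10.682)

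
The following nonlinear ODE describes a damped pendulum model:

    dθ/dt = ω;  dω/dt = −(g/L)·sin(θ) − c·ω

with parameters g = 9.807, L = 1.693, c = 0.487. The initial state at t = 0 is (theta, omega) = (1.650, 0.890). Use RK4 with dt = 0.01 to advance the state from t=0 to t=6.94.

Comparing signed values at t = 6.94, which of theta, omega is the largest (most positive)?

largest component: omega

t=0.000: state=(1.650, 0.890)
step 1 (dt=0.01): k1=(0.890, -6.208), k2=(0.859, -6.191), k3=(0.859, -6.191), k4=(0.828, -6.174); state += dt/6·(k1+2k2+2k3+k4)
t=0.010: state=(1.659, 0.828)
t=0.020: state=(1.667, 0.767)
t=0.030: state=(1.674, 0.705)
continuing one RK4 step at a time; state shown every 25 steps (Δt=0.25):
t=0.250: state=(1.687, -0.564)
t=0.500: state=(1.381, -1.857)
t=0.750: state=(0.783, -2.839)
t=1.000: state=(0.028, -3.034)
t=1.250: state=(-0.650, -2.247)
t=1.500: state=(-1.053, -0.943)
t=1.750: state=(-1.120, 0.389)
t=2.000: state=(-0.877, 1.503)
t=2.250: state=(-0.407, 2.149)
t=2.500: state=(0.137, 2.074)
t=2.750: state=(0.574, 1.341)
t=3.000: state=(0.782, 0.308)
t=3.250: state=(0.732, -0.683)
t=3.500: state=(0.465, -1.384)
t=3.750: state=(0.081, -1.592)
t=4.000: state=(-0.285, -1.257)
t=4.250: state=(-0.517, -0.561)
t=4.500: state=(-0.558, 0.221)
t=4.750: state=(-0.419, 0.849)
t=5.000: state=(-0.162, 1.146)
t=5.250: state=(0.119, 1.036)
t=5.500: state=(0.329, 0.600)
t=5.750: state=(0.408, 0.024)
t=6.000: state=(0.346, -0.493)
t=6.250: state=(0.179, -0.796)
t=6.500: state=(-0.027, -0.806)
t=6.750: state=(-0.201, -0.548)
t=6.940: state=(-0.277, -0.245)
compare at T: theta=-0.277, omega=-0.245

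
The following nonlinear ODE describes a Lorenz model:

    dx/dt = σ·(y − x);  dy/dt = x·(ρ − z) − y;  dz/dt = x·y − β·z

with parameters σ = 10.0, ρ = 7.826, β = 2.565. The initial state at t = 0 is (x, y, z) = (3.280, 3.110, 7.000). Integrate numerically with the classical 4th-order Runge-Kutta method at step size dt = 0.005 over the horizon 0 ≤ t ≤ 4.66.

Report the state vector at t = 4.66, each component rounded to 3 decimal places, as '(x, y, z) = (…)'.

(x, y, z) = (4.173, 4.152, 6.865)

t=0.000: state=(3.280, 3.110, 7.000)
step 1 (dt=0.005): k1=(-1.700, -0.401, -7.754), k2=(-1.668, -0.340, -7.721), k3=(-1.667, -0.340, -7.720), k4=(-1.634, -0.280, -7.687); state += dt/6·(k1+2k2+2k3+k4)
t=0.005: state=(3.272, 3.108, 6.961)
t=0.010: state=(3.264, 3.107, 6.923)
t=0.015: state=(3.256, 3.107, 6.885)
continuing one RK4 step at a time; state shown every 40 steps (Δt=0.2):
t=0.200: state=(3.265, 3.425, 5.812)
t=0.400: state=(3.839, 4.218, 5.610)
t=0.600: state=(4.576, 4.868, 6.439)
t=0.800: state=(4.786, 4.686, 7.460)
t=1.000: state=(4.319, 4.024, 7.558)
t=1.200: state=(3.847, 3.706, 6.931)
t=1.400: state=(3.790, 3.866, 6.374)
t=1.600: state=(4.071, 4.251, 6.317)
t=1.800: state=(4.388, 4.498, 6.720)
t=2.000: state=(4.441, 4.385, 7.128)
t=2.200: state=(4.232, 4.106, 7.141)
t=2.400: state=(4.032, 3.973, 6.858)
t=2.600: state=(4.018, 4.058, 6.617)
t=2.800: state=(4.152, 4.233, 6.615)
t=3.000: state=(4.284, 4.324, 6.804)
t=3.200: state=(4.292, 4.263, 6.968)
t=3.400: state=(4.197, 4.143, 6.958)
t=3.600: state=(4.114, 4.091, 6.830)
t=3.800: state=(4.115, 4.136, 6.729)
t=4.000: state=(4.178, 4.213, 6.740)
t=4.200: state=(4.232, 4.246, 6.826)
t=4.400: state=(4.229, 4.214, 6.891)
t=4.600: state=(4.186, 4.163, 6.881)
t=4.660: state=(4.173, 4.152, 6.865)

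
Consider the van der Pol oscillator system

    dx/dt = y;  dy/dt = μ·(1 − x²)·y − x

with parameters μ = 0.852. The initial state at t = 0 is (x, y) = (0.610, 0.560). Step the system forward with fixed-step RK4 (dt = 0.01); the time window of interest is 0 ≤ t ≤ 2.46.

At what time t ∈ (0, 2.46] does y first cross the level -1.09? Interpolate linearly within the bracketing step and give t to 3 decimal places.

t = 1.970

t=0.000: state=(0.610, 0.560)
step 1 (dt=0.01): k1=(0.560, -0.310), k2=(0.558, -0.316), k3=(0.558, -0.316), k4=(0.557, -0.321); state += dt/6·(k1+2k2+2k3+k4)
t=0.010: state=(0.616, 0.557)
t=0.020: state=(0.621, 0.554)
t=0.030: state=(0.627, 0.550)
continuing one RK4 step at a time; state shown every 10 steps (Δt=0.1):
t=0.100: state=(0.664, 0.524)
t=0.200: state=(0.714, 0.477)
t=0.300: state=(0.759, 0.421)
t=0.400: state=(0.798, 0.356)
t=0.500: state=(0.830, 0.284)
t=0.600: state=(0.855, 0.205)
t=0.700: state=(0.871, 0.123)
t=0.800: state=(0.879, 0.037)
t=0.900: state=(0.879, -0.051)
t=1.000: state=(0.869, -0.141)
t=1.100: state=(0.850, -0.231)
t=1.200: state=(0.823, -0.322)
t=1.300: state=(0.786, -0.413)
t=1.400: state=(0.740, -0.506)
t=1.500: state=(0.685, -0.601)
t=1.600: state=(0.620, -0.698)
t=1.700: state=(0.545, -0.798)
t=1.800: state=(0.460, -0.902)
t=1.900: state=(0.364, -1.011)
t=1.960: state=(0.302, -1.079)
next step: t=1.970: state=(0.291, -1.090) — y has crossed -1.09
linear interpolation between t=1.960 (-1.07886) and t=1.970 (-1.09025) → t≈1.970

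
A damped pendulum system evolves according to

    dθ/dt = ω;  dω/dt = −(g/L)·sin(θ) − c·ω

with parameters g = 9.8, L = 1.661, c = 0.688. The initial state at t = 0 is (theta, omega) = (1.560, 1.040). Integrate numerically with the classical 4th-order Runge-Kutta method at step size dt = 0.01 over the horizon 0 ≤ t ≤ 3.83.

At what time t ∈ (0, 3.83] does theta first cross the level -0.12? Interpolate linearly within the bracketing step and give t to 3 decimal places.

t=0.000: state=(1.560, 1.040)
step 1 (dt=0.01): k1=(1.040, -6.615), k2=(1.007, -6.593), k3=(1.007, -6.593), k4=(0.974, -6.570); state += dt/6·(k1+2k2+2k3+k4)
t=0.010: state=(1.570, 0.974)
t=0.020: state=(1.579, 0.909)
t=0.030: state=(1.588, 0.844)
continuing one RK4 step at a time; state shown every 20 steps (Δt=0.2):
t=0.200: state=(1.642, -0.194)
t=0.400: state=(1.493, -1.271)
t=0.600: state=(1.145, -2.172)
t=0.800: state=(0.645, -2.747)
t=1.000: state=(0.083, -2.775)
t=1.070: state=(-0.107, -2.639)
next step: t=1.080: state=(-0.133, -2.614) — theta has crossed -0.12
linear interpolation between t=1.070 (-0.10710) and t=1.080 (-0.13337) → t≈1.075

t = 1.075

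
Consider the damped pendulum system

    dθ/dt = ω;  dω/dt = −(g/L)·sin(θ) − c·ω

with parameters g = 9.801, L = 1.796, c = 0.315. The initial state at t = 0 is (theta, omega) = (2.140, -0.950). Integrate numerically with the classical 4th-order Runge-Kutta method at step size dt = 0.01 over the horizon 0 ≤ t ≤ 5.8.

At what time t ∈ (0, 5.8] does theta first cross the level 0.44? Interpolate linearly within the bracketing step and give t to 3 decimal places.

t = 0.689

t=0.000: state=(2.140, -0.950)
step 1 (dt=0.01): k1=(-0.950, -4.297), k2=(-0.971, -4.305), k3=(-0.972, -4.305), k4=(-0.993, -4.312); state += dt/6·(k1+2k2+2k3+k4)
t=0.010: state=(2.130, -0.993)
t=0.020: state=(2.120, -1.036)
t=0.030: state=(2.110, -1.080)
continuing one RK4 step at a time; state shown every 20 steps (Δt=0.2):
t=0.200: state=(1.862, -1.844)
t=0.400: state=(1.399, -2.777)
t=0.600: state=(0.762, -3.530)
t=0.680: state=(0.473, -3.691)
next step: t=0.690: state=(0.436, -3.703) — theta has crossed 0.44
linear interpolation between t=0.680 (0.47287) and t=0.690 (0.43590) → t≈0.689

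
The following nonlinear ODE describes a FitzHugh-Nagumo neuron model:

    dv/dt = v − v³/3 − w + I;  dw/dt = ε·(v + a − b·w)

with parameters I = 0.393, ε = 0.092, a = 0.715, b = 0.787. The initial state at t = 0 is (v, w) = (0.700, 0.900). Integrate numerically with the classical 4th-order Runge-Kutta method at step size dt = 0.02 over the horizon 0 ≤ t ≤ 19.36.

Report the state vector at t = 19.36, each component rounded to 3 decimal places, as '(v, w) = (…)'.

(v, w) = (-1.277, -0.244)

t=0.000: state=(0.700, 0.900)
step 1 (dt=0.02): k1=(0.079, 0.065), k2=(0.078, 0.065), k3=(0.078, 0.065), k4=(0.078, 0.065); state += dt/6·(k1+2k2+2k3+k4)
t=0.020: state=(0.702, 0.901)
t=0.040: state=(0.703, 0.903)
t=0.060: state=(0.705, 0.904)
continuing one RK4 step at a time; state shown every 50 steps (Δt=1):
t=1.000: state=(0.762, 0.966)
t=2.000: state=(0.776, 1.030)
t=3.000: state=(0.720, 1.089)
t=4.000: state=(0.557, 1.134)
t=5.000: state=(0.172, 1.153)
t=6.000: state=(-0.792, 1.114)
t=7.000: state=(-1.814, 0.975)
t=8.000: state=(-1.920, 0.802)
t=9.000: state=(-1.869, 0.641)
t=10.000: state=(-1.809, 0.497)
t=11.000: state=(-1.749, 0.367)
t=12.000: state=(-1.690, 0.253)
t=13.000: state=(-1.631, 0.151)
t=14.000: state=(-1.574, 0.062)
t=15.000: state=(-1.517, -0.016)
t=16.000: state=(-1.461, -0.084)
t=17.000: state=(-1.406, -0.142)
t=18.000: state=(-1.351, -0.191)
t=19.000: state=(-1.297, -0.231)
t=19.360: state=(-1.277, -0.244)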